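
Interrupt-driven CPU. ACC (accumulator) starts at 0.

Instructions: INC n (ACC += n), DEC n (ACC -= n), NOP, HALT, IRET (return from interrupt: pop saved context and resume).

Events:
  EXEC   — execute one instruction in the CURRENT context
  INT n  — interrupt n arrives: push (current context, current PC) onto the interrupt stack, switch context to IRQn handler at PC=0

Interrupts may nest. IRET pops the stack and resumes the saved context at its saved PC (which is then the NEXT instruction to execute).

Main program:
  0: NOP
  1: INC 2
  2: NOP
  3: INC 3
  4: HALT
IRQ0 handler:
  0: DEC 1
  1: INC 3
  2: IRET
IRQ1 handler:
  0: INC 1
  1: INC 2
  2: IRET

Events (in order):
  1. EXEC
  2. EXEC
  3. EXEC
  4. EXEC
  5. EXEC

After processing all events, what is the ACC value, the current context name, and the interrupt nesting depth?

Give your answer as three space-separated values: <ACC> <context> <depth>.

Answer: 5 MAIN 0

Derivation:
Event 1 (EXEC): [MAIN] PC=0: NOP
Event 2 (EXEC): [MAIN] PC=1: INC 2 -> ACC=2
Event 3 (EXEC): [MAIN] PC=2: NOP
Event 4 (EXEC): [MAIN] PC=3: INC 3 -> ACC=5
Event 5 (EXEC): [MAIN] PC=4: HALT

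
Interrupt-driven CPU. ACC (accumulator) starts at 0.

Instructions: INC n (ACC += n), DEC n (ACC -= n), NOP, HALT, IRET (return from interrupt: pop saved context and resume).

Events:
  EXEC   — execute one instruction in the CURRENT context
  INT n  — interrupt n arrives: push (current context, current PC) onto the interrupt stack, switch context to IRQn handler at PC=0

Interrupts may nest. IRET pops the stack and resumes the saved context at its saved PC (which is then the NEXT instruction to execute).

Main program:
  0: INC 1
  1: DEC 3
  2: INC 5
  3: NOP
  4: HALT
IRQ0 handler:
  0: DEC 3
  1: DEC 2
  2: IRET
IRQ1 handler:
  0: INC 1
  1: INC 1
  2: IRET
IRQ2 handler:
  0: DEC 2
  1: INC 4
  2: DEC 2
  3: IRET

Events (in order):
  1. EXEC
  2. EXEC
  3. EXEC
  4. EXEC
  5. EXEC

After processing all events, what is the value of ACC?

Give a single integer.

Answer: 3

Derivation:
Event 1 (EXEC): [MAIN] PC=0: INC 1 -> ACC=1
Event 2 (EXEC): [MAIN] PC=1: DEC 3 -> ACC=-2
Event 3 (EXEC): [MAIN] PC=2: INC 5 -> ACC=3
Event 4 (EXEC): [MAIN] PC=3: NOP
Event 5 (EXEC): [MAIN] PC=4: HALT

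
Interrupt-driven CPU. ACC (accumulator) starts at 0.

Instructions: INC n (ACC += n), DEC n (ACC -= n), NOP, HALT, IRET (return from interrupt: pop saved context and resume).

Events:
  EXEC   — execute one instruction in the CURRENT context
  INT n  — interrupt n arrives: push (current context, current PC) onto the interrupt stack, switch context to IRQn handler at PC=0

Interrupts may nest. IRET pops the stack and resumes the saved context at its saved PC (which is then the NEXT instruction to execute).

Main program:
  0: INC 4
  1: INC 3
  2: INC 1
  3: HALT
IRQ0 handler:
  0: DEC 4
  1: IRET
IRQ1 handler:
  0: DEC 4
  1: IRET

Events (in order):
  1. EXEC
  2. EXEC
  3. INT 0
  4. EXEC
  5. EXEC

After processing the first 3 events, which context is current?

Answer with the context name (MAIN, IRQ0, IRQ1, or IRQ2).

Event 1 (EXEC): [MAIN] PC=0: INC 4 -> ACC=4
Event 2 (EXEC): [MAIN] PC=1: INC 3 -> ACC=7
Event 3 (INT 0): INT 0 arrives: push (MAIN, PC=2), enter IRQ0 at PC=0 (depth now 1)

Answer: IRQ0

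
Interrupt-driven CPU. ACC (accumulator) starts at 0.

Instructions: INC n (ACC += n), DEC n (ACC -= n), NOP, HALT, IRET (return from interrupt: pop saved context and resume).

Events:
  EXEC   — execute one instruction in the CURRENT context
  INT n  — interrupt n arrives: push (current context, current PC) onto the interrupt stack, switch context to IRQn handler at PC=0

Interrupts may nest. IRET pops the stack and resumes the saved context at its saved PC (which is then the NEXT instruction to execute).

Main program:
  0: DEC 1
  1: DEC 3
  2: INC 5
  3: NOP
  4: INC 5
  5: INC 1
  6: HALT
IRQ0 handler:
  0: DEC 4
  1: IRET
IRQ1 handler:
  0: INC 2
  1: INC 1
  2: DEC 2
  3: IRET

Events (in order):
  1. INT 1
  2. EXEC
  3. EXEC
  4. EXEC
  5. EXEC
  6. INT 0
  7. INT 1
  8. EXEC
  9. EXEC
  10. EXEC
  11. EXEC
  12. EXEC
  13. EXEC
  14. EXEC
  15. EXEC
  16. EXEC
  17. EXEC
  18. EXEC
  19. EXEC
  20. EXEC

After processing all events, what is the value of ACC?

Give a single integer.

Answer: 5

Derivation:
Event 1 (INT 1): INT 1 arrives: push (MAIN, PC=0), enter IRQ1 at PC=0 (depth now 1)
Event 2 (EXEC): [IRQ1] PC=0: INC 2 -> ACC=2
Event 3 (EXEC): [IRQ1] PC=1: INC 1 -> ACC=3
Event 4 (EXEC): [IRQ1] PC=2: DEC 2 -> ACC=1
Event 5 (EXEC): [IRQ1] PC=3: IRET -> resume MAIN at PC=0 (depth now 0)
Event 6 (INT 0): INT 0 arrives: push (MAIN, PC=0), enter IRQ0 at PC=0 (depth now 1)
Event 7 (INT 1): INT 1 arrives: push (IRQ0, PC=0), enter IRQ1 at PC=0 (depth now 2)
Event 8 (EXEC): [IRQ1] PC=0: INC 2 -> ACC=3
Event 9 (EXEC): [IRQ1] PC=1: INC 1 -> ACC=4
Event 10 (EXEC): [IRQ1] PC=2: DEC 2 -> ACC=2
Event 11 (EXEC): [IRQ1] PC=3: IRET -> resume IRQ0 at PC=0 (depth now 1)
Event 12 (EXEC): [IRQ0] PC=0: DEC 4 -> ACC=-2
Event 13 (EXEC): [IRQ0] PC=1: IRET -> resume MAIN at PC=0 (depth now 0)
Event 14 (EXEC): [MAIN] PC=0: DEC 1 -> ACC=-3
Event 15 (EXEC): [MAIN] PC=1: DEC 3 -> ACC=-6
Event 16 (EXEC): [MAIN] PC=2: INC 5 -> ACC=-1
Event 17 (EXEC): [MAIN] PC=3: NOP
Event 18 (EXEC): [MAIN] PC=4: INC 5 -> ACC=4
Event 19 (EXEC): [MAIN] PC=5: INC 1 -> ACC=5
Event 20 (EXEC): [MAIN] PC=6: HALT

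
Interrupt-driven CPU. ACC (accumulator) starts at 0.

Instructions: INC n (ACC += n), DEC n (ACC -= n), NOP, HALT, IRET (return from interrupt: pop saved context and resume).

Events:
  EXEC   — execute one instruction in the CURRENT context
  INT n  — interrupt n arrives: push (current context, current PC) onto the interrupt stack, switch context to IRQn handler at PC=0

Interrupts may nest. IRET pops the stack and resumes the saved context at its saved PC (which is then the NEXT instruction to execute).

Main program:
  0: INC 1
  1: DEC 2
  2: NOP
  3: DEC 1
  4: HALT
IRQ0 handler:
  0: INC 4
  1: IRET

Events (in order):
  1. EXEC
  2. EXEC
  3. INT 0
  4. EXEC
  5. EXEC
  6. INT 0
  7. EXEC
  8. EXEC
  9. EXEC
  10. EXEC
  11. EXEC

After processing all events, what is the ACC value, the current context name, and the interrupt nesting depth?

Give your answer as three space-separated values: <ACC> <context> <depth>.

Event 1 (EXEC): [MAIN] PC=0: INC 1 -> ACC=1
Event 2 (EXEC): [MAIN] PC=1: DEC 2 -> ACC=-1
Event 3 (INT 0): INT 0 arrives: push (MAIN, PC=2), enter IRQ0 at PC=0 (depth now 1)
Event 4 (EXEC): [IRQ0] PC=0: INC 4 -> ACC=3
Event 5 (EXEC): [IRQ0] PC=1: IRET -> resume MAIN at PC=2 (depth now 0)
Event 6 (INT 0): INT 0 arrives: push (MAIN, PC=2), enter IRQ0 at PC=0 (depth now 1)
Event 7 (EXEC): [IRQ0] PC=0: INC 4 -> ACC=7
Event 8 (EXEC): [IRQ0] PC=1: IRET -> resume MAIN at PC=2 (depth now 0)
Event 9 (EXEC): [MAIN] PC=2: NOP
Event 10 (EXEC): [MAIN] PC=3: DEC 1 -> ACC=6
Event 11 (EXEC): [MAIN] PC=4: HALT

Answer: 6 MAIN 0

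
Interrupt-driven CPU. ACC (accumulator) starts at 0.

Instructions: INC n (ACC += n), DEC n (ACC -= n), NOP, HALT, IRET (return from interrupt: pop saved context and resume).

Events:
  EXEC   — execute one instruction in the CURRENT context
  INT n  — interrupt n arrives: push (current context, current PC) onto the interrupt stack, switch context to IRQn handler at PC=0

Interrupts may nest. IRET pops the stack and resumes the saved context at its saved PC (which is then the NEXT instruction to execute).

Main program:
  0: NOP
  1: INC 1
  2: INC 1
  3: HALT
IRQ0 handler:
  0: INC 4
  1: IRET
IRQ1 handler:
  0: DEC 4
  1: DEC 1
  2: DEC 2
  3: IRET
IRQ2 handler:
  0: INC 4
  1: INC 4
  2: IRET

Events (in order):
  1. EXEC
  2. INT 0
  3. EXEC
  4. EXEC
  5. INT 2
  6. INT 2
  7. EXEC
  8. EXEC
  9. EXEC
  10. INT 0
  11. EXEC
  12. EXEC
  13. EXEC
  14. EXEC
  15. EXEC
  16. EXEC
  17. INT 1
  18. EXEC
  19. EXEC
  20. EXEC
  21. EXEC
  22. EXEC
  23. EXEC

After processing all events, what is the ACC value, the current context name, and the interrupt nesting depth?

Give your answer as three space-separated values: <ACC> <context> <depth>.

Answer: 19 MAIN 0

Derivation:
Event 1 (EXEC): [MAIN] PC=0: NOP
Event 2 (INT 0): INT 0 arrives: push (MAIN, PC=1), enter IRQ0 at PC=0 (depth now 1)
Event 3 (EXEC): [IRQ0] PC=0: INC 4 -> ACC=4
Event 4 (EXEC): [IRQ0] PC=1: IRET -> resume MAIN at PC=1 (depth now 0)
Event 5 (INT 2): INT 2 arrives: push (MAIN, PC=1), enter IRQ2 at PC=0 (depth now 1)
Event 6 (INT 2): INT 2 arrives: push (IRQ2, PC=0), enter IRQ2 at PC=0 (depth now 2)
Event 7 (EXEC): [IRQ2] PC=0: INC 4 -> ACC=8
Event 8 (EXEC): [IRQ2] PC=1: INC 4 -> ACC=12
Event 9 (EXEC): [IRQ2] PC=2: IRET -> resume IRQ2 at PC=0 (depth now 1)
Event 10 (INT 0): INT 0 arrives: push (IRQ2, PC=0), enter IRQ0 at PC=0 (depth now 2)
Event 11 (EXEC): [IRQ0] PC=0: INC 4 -> ACC=16
Event 12 (EXEC): [IRQ0] PC=1: IRET -> resume IRQ2 at PC=0 (depth now 1)
Event 13 (EXEC): [IRQ2] PC=0: INC 4 -> ACC=20
Event 14 (EXEC): [IRQ2] PC=1: INC 4 -> ACC=24
Event 15 (EXEC): [IRQ2] PC=2: IRET -> resume MAIN at PC=1 (depth now 0)
Event 16 (EXEC): [MAIN] PC=1: INC 1 -> ACC=25
Event 17 (INT 1): INT 1 arrives: push (MAIN, PC=2), enter IRQ1 at PC=0 (depth now 1)
Event 18 (EXEC): [IRQ1] PC=0: DEC 4 -> ACC=21
Event 19 (EXEC): [IRQ1] PC=1: DEC 1 -> ACC=20
Event 20 (EXEC): [IRQ1] PC=2: DEC 2 -> ACC=18
Event 21 (EXEC): [IRQ1] PC=3: IRET -> resume MAIN at PC=2 (depth now 0)
Event 22 (EXEC): [MAIN] PC=2: INC 1 -> ACC=19
Event 23 (EXEC): [MAIN] PC=3: HALT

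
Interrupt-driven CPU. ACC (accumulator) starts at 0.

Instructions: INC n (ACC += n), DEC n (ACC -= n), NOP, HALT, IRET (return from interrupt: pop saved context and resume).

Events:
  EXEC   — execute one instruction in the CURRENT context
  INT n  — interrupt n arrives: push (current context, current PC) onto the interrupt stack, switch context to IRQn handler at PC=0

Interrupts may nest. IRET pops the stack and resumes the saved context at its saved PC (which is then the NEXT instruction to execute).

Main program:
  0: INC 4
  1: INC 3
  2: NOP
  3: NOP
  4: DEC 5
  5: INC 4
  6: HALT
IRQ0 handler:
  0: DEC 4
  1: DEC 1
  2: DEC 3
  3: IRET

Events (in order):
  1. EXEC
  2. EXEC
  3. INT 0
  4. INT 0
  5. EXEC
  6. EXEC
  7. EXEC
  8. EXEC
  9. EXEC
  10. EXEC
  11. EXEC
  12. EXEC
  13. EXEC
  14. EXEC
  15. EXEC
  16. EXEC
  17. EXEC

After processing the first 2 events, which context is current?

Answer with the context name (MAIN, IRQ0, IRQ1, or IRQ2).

Answer: MAIN

Derivation:
Event 1 (EXEC): [MAIN] PC=0: INC 4 -> ACC=4
Event 2 (EXEC): [MAIN] PC=1: INC 3 -> ACC=7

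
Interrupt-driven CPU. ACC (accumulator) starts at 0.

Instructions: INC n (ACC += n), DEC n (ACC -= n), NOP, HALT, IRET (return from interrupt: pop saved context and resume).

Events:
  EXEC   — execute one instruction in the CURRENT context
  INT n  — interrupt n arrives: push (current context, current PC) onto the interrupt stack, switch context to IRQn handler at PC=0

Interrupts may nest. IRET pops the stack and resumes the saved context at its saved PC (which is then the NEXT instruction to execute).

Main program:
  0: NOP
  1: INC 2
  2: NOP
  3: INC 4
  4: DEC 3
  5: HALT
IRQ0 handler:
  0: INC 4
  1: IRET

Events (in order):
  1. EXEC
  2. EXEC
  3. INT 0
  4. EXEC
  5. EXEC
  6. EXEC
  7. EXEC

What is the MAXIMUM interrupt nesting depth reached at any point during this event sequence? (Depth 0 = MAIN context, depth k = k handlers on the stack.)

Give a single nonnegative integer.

Event 1 (EXEC): [MAIN] PC=0: NOP [depth=0]
Event 2 (EXEC): [MAIN] PC=1: INC 2 -> ACC=2 [depth=0]
Event 3 (INT 0): INT 0 arrives: push (MAIN, PC=2), enter IRQ0 at PC=0 (depth now 1) [depth=1]
Event 4 (EXEC): [IRQ0] PC=0: INC 4 -> ACC=6 [depth=1]
Event 5 (EXEC): [IRQ0] PC=1: IRET -> resume MAIN at PC=2 (depth now 0) [depth=0]
Event 6 (EXEC): [MAIN] PC=2: NOP [depth=0]
Event 7 (EXEC): [MAIN] PC=3: INC 4 -> ACC=10 [depth=0]
Max depth observed: 1

Answer: 1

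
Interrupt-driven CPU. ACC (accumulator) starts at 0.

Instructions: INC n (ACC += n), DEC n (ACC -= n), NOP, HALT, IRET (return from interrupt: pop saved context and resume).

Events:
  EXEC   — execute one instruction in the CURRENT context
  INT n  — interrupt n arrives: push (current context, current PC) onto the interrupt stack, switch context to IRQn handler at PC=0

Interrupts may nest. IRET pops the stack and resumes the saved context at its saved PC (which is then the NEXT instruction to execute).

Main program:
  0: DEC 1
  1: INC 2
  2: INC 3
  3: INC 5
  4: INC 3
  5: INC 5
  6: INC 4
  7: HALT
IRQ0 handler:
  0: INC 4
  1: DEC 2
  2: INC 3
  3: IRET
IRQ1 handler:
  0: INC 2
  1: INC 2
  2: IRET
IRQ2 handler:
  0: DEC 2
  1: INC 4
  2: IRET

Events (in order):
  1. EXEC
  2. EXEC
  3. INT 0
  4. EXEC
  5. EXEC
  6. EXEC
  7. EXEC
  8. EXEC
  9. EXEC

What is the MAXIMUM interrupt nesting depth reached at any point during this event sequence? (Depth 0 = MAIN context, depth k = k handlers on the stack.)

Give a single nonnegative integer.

Event 1 (EXEC): [MAIN] PC=0: DEC 1 -> ACC=-1 [depth=0]
Event 2 (EXEC): [MAIN] PC=1: INC 2 -> ACC=1 [depth=0]
Event 3 (INT 0): INT 0 arrives: push (MAIN, PC=2), enter IRQ0 at PC=0 (depth now 1) [depth=1]
Event 4 (EXEC): [IRQ0] PC=0: INC 4 -> ACC=5 [depth=1]
Event 5 (EXEC): [IRQ0] PC=1: DEC 2 -> ACC=3 [depth=1]
Event 6 (EXEC): [IRQ0] PC=2: INC 3 -> ACC=6 [depth=1]
Event 7 (EXEC): [IRQ0] PC=3: IRET -> resume MAIN at PC=2 (depth now 0) [depth=0]
Event 8 (EXEC): [MAIN] PC=2: INC 3 -> ACC=9 [depth=0]
Event 9 (EXEC): [MAIN] PC=3: INC 5 -> ACC=14 [depth=0]
Max depth observed: 1

Answer: 1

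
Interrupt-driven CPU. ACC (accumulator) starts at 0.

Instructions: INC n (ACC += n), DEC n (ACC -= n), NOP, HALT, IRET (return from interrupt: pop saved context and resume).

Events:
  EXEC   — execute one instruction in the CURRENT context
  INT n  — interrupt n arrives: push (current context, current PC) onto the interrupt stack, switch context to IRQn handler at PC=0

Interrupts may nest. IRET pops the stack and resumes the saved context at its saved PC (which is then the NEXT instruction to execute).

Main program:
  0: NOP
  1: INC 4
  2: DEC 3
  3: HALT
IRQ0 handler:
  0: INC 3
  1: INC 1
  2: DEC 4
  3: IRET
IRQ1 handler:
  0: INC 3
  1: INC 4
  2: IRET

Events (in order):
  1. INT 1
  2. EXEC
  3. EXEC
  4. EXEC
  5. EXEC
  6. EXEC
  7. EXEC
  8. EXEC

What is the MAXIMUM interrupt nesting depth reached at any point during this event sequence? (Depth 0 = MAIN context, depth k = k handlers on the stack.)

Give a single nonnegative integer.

Event 1 (INT 1): INT 1 arrives: push (MAIN, PC=0), enter IRQ1 at PC=0 (depth now 1) [depth=1]
Event 2 (EXEC): [IRQ1] PC=0: INC 3 -> ACC=3 [depth=1]
Event 3 (EXEC): [IRQ1] PC=1: INC 4 -> ACC=7 [depth=1]
Event 4 (EXEC): [IRQ1] PC=2: IRET -> resume MAIN at PC=0 (depth now 0) [depth=0]
Event 5 (EXEC): [MAIN] PC=0: NOP [depth=0]
Event 6 (EXEC): [MAIN] PC=1: INC 4 -> ACC=11 [depth=0]
Event 7 (EXEC): [MAIN] PC=2: DEC 3 -> ACC=8 [depth=0]
Event 8 (EXEC): [MAIN] PC=3: HALT [depth=0]
Max depth observed: 1

Answer: 1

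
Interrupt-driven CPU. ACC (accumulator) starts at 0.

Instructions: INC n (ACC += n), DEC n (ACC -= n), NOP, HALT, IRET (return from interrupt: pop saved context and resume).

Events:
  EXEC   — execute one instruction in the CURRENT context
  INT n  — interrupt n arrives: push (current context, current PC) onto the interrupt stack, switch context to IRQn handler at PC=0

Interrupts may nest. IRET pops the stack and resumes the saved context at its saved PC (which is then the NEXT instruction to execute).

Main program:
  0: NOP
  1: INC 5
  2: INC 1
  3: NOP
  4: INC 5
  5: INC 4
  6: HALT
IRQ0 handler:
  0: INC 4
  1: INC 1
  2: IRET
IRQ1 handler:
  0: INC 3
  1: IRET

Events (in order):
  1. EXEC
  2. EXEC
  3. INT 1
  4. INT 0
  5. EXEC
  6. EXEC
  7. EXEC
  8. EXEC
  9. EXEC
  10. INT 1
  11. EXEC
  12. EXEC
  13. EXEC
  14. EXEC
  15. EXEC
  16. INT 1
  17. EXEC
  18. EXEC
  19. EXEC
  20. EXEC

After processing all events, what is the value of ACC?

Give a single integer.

Event 1 (EXEC): [MAIN] PC=0: NOP
Event 2 (EXEC): [MAIN] PC=1: INC 5 -> ACC=5
Event 3 (INT 1): INT 1 arrives: push (MAIN, PC=2), enter IRQ1 at PC=0 (depth now 1)
Event 4 (INT 0): INT 0 arrives: push (IRQ1, PC=0), enter IRQ0 at PC=0 (depth now 2)
Event 5 (EXEC): [IRQ0] PC=0: INC 4 -> ACC=9
Event 6 (EXEC): [IRQ0] PC=1: INC 1 -> ACC=10
Event 7 (EXEC): [IRQ0] PC=2: IRET -> resume IRQ1 at PC=0 (depth now 1)
Event 8 (EXEC): [IRQ1] PC=0: INC 3 -> ACC=13
Event 9 (EXEC): [IRQ1] PC=1: IRET -> resume MAIN at PC=2 (depth now 0)
Event 10 (INT 1): INT 1 arrives: push (MAIN, PC=2), enter IRQ1 at PC=0 (depth now 1)
Event 11 (EXEC): [IRQ1] PC=0: INC 3 -> ACC=16
Event 12 (EXEC): [IRQ1] PC=1: IRET -> resume MAIN at PC=2 (depth now 0)
Event 13 (EXEC): [MAIN] PC=2: INC 1 -> ACC=17
Event 14 (EXEC): [MAIN] PC=3: NOP
Event 15 (EXEC): [MAIN] PC=4: INC 5 -> ACC=22
Event 16 (INT 1): INT 1 arrives: push (MAIN, PC=5), enter IRQ1 at PC=0 (depth now 1)
Event 17 (EXEC): [IRQ1] PC=0: INC 3 -> ACC=25
Event 18 (EXEC): [IRQ1] PC=1: IRET -> resume MAIN at PC=5 (depth now 0)
Event 19 (EXEC): [MAIN] PC=5: INC 4 -> ACC=29
Event 20 (EXEC): [MAIN] PC=6: HALT

Answer: 29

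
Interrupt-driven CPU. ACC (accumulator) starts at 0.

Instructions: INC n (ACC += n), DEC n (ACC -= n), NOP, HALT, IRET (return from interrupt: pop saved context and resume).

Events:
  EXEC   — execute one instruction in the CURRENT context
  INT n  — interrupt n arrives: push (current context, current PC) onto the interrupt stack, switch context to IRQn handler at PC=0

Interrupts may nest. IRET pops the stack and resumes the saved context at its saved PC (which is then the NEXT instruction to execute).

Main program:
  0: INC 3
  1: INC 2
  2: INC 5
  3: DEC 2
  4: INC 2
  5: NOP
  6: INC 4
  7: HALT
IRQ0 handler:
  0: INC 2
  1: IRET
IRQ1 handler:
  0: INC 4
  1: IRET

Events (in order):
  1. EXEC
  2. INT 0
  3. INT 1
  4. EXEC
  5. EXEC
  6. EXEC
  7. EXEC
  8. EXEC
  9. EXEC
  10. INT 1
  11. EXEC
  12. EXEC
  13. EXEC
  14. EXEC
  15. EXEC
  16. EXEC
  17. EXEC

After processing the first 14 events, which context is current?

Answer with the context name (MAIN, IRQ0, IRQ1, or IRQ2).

Event 1 (EXEC): [MAIN] PC=0: INC 3 -> ACC=3
Event 2 (INT 0): INT 0 arrives: push (MAIN, PC=1), enter IRQ0 at PC=0 (depth now 1)
Event 3 (INT 1): INT 1 arrives: push (IRQ0, PC=0), enter IRQ1 at PC=0 (depth now 2)
Event 4 (EXEC): [IRQ1] PC=0: INC 4 -> ACC=7
Event 5 (EXEC): [IRQ1] PC=1: IRET -> resume IRQ0 at PC=0 (depth now 1)
Event 6 (EXEC): [IRQ0] PC=0: INC 2 -> ACC=9
Event 7 (EXEC): [IRQ0] PC=1: IRET -> resume MAIN at PC=1 (depth now 0)
Event 8 (EXEC): [MAIN] PC=1: INC 2 -> ACC=11
Event 9 (EXEC): [MAIN] PC=2: INC 5 -> ACC=16
Event 10 (INT 1): INT 1 arrives: push (MAIN, PC=3), enter IRQ1 at PC=0 (depth now 1)
Event 11 (EXEC): [IRQ1] PC=0: INC 4 -> ACC=20
Event 12 (EXEC): [IRQ1] PC=1: IRET -> resume MAIN at PC=3 (depth now 0)
Event 13 (EXEC): [MAIN] PC=3: DEC 2 -> ACC=18
Event 14 (EXEC): [MAIN] PC=4: INC 2 -> ACC=20

Answer: MAIN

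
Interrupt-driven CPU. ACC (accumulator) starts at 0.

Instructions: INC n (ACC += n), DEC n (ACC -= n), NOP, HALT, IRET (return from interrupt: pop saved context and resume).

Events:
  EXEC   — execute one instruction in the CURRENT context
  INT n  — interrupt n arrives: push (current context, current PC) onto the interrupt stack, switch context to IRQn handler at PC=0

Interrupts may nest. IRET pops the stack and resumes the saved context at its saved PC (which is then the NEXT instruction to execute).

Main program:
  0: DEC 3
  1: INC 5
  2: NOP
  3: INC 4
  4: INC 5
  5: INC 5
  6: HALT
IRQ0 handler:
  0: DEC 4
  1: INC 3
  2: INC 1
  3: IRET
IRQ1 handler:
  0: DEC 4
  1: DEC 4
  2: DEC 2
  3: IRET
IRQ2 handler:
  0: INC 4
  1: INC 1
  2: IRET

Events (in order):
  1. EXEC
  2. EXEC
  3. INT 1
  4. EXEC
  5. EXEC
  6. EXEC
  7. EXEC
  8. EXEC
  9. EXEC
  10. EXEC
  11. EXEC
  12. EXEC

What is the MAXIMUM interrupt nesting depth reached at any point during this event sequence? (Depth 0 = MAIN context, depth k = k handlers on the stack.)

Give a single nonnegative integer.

Answer: 1

Derivation:
Event 1 (EXEC): [MAIN] PC=0: DEC 3 -> ACC=-3 [depth=0]
Event 2 (EXEC): [MAIN] PC=1: INC 5 -> ACC=2 [depth=0]
Event 3 (INT 1): INT 1 arrives: push (MAIN, PC=2), enter IRQ1 at PC=0 (depth now 1) [depth=1]
Event 4 (EXEC): [IRQ1] PC=0: DEC 4 -> ACC=-2 [depth=1]
Event 5 (EXEC): [IRQ1] PC=1: DEC 4 -> ACC=-6 [depth=1]
Event 6 (EXEC): [IRQ1] PC=2: DEC 2 -> ACC=-8 [depth=1]
Event 7 (EXEC): [IRQ1] PC=3: IRET -> resume MAIN at PC=2 (depth now 0) [depth=0]
Event 8 (EXEC): [MAIN] PC=2: NOP [depth=0]
Event 9 (EXEC): [MAIN] PC=3: INC 4 -> ACC=-4 [depth=0]
Event 10 (EXEC): [MAIN] PC=4: INC 5 -> ACC=1 [depth=0]
Event 11 (EXEC): [MAIN] PC=5: INC 5 -> ACC=6 [depth=0]
Event 12 (EXEC): [MAIN] PC=6: HALT [depth=0]
Max depth observed: 1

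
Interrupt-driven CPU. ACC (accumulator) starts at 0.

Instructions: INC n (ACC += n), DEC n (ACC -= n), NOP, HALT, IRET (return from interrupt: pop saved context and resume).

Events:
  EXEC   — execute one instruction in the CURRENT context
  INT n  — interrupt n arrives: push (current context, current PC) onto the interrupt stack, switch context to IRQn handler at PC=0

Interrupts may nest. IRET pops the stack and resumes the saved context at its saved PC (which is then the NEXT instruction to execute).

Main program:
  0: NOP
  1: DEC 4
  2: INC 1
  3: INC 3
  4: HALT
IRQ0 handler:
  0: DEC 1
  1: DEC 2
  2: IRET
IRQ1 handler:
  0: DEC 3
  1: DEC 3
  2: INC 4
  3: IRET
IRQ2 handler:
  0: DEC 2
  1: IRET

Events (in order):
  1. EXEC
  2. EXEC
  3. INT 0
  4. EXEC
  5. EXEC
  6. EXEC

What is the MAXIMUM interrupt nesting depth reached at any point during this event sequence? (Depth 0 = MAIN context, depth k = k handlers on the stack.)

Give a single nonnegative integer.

Event 1 (EXEC): [MAIN] PC=0: NOP [depth=0]
Event 2 (EXEC): [MAIN] PC=1: DEC 4 -> ACC=-4 [depth=0]
Event 3 (INT 0): INT 0 arrives: push (MAIN, PC=2), enter IRQ0 at PC=0 (depth now 1) [depth=1]
Event 4 (EXEC): [IRQ0] PC=0: DEC 1 -> ACC=-5 [depth=1]
Event 5 (EXEC): [IRQ0] PC=1: DEC 2 -> ACC=-7 [depth=1]
Event 6 (EXEC): [IRQ0] PC=2: IRET -> resume MAIN at PC=2 (depth now 0) [depth=0]
Max depth observed: 1

Answer: 1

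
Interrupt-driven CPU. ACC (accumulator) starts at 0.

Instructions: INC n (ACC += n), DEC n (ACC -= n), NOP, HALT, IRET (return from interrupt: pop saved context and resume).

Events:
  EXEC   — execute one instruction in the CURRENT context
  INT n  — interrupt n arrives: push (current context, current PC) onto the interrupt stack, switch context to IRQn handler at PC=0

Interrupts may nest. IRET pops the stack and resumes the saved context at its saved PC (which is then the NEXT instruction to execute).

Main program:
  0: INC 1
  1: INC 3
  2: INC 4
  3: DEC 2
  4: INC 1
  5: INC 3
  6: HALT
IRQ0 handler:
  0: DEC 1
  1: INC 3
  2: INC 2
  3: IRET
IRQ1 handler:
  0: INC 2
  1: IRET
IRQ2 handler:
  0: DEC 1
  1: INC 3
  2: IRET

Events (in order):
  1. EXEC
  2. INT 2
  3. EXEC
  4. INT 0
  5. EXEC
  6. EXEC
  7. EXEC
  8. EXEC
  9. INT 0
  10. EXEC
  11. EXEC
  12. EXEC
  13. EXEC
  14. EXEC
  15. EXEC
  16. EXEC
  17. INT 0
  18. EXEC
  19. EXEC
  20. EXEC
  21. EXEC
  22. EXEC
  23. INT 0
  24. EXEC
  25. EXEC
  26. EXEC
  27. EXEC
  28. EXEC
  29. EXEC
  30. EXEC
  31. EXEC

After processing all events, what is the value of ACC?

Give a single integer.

Answer: 28

Derivation:
Event 1 (EXEC): [MAIN] PC=0: INC 1 -> ACC=1
Event 2 (INT 2): INT 2 arrives: push (MAIN, PC=1), enter IRQ2 at PC=0 (depth now 1)
Event 3 (EXEC): [IRQ2] PC=0: DEC 1 -> ACC=0
Event 4 (INT 0): INT 0 arrives: push (IRQ2, PC=1), enter IRQ0 at PC=0 (depth now 2)
Event 5 (EXEC): [IRQ0] PC=0: DEC 1 -> ACC=-1
Event 6 (EXEC): [IRQ0] PC=1: INC 3 -> ACC=2
Event 7 (EXEC): [IRQ0] PC=2: INC 2 -> ACC=4
Event 8 (EXEC): [IRQ0] PC=3: IRET -> resume IRQ2 at PC=1 (depth now 1)
Event 9 (INT 0): INT 0 arrives: push (IRQ2, PC=1), enter IRQ0 at PC=0 (depth now 2)
Event 10 (EXEC): [IRQ0] PC=0: DEC 1 -> ACC=3
Event 11 (EXEC): [IRQ0] PC=1: INC 3 -> ACC=6
Event 12 (EXEC): [IRQ0] PC=2: INC 2 -> ACC=8
Event 13 (EXEC): [IRQ0] PC=3: IRET -> resume IRQ2 at PC=1 (depth now 1)
Event 14 (EXEC): [IRQ2] PC=1: INC 3 -> ACC=11
Event 15 (EXEC): [IRQ2] PC=2: IRET -> resume MAIN at PC=1 (depth now 0)
Event 16 (EXEC): [MAIN] PC=1: INC 3 -> ACC=14
Event 17 (INT 0): INT 0 arrives: push (MAIN, PC=2), enter IRQ0 at PC=0 (depth now 1)
Event 18 (EXEC): [IRQ0] PC=0: DEC 1 -> ACC=13
Event 19 (EXEC): [IRQ0] PC=1: INC 3 -> ACC=16
Event 20 (EXEC): [IRQ0] PC=2: INC 2 -> ACC=18
Event 21 (EXEC): [IRQ0] PC=3: IRET -> resume MAIN at PC=2 (depth now 0)
Event 22 (EXEC): [MAIN] PC=2: INC 4 -> ACC=22
Event 23 (INT 0): INT 0 arrives: push (MAIN, PC=3), enter IRQ0 at PC=0 (depth now 1)
Event 24 (EXEC): [IRQ0] PC=0: DEC 1 -> ACC=21
Event 25 (EXEC): [IRQ0] PC=1: INC 3 -> ACC=24
Event 26 (EXEC): [IRQ0] PC=2: INC 2 -> ACC=26
Event 27 (EXEC): [IRQ0] PC=3: IRET -> resume MAIN at PC=3 (depth now 0)
Event 28 (EXEC): [MAIN] PC=3: DEC 2 -> ACC=24
Event 29 (EXEC): [MAIN] PC=4: INC 1 -> ACC=25
Event 30 (EXEC): [MAIN] PC=5: INC 3 -> ACC=28
Event 31 (EXEC): [MAIN] PC=6: HALT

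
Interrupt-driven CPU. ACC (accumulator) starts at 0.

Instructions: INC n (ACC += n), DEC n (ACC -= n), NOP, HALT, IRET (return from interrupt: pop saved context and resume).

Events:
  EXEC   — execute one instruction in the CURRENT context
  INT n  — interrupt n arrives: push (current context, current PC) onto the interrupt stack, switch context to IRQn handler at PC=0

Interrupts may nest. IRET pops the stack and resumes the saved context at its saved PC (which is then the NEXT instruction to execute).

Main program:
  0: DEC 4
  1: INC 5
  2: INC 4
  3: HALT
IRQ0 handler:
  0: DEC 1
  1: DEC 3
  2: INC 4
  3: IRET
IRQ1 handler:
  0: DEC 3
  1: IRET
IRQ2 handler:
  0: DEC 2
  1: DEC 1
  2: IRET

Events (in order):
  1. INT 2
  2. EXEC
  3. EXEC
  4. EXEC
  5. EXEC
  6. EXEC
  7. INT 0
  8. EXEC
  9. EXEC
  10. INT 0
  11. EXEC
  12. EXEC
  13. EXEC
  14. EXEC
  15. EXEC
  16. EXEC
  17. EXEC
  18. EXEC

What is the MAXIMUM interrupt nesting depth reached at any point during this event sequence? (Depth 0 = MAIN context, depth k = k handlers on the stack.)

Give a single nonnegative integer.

Answer: 2

Derivation:
Event 1 (INT 2): INT 2 arrives: push (MAIN, PC=0), enter IRQ2 at PC=0 (depth now 1) [depth=1]
Event 2 (EXEC): [IRQ2] PC=0: DEC 2 -> ACC=-2 [depth=1]
Event 3 (EXEC): [IRQ2] PC=1: DEC 1 -> ACC=-3 [depth=1]
Event 4 (EXEC): [IRQ2] PC=2: IRET -> resume MAIN at PC=0 (depth now 0) [depth=0]
Event 5 (EXEC): [MAIN] PC=0: DEC 4 -> ACC=-7 [depth=0]
Event 6 (EXEC): [MAIN] PC=1: INC 5 -> ACC=-2 [depth=0]
Event 7 (INT 0): INT 0 arrives: push (MAIN, PC=2), enter IRQ0 at PC=0 (depth now 1) [depth=1]
Event 8 (EXEC): [IRQ0] PC=0: DEC 1 -> ACC=-3 [depth=1]
Event 9 (EXEC): [IRQ0] PC=1: DEC 3 -> ACC=-6 [depth=1]
Event 10 (INT 0): INT 0 arrives: push (IRQ0, PC=2), enter IRQ0 at PC=0 (depth now 2) [depth=2]
Event 11 (EXEC): [IRQ0] PC=0: DEC 1 -> ACC=-7 [depth=2]
Event 12 (EXEC): [IRQ0] PC=1: DEC 3 -> ACC=-10 [depth=2]
Event 13 (EXEC): [IRQ0] PC=2: INC 4 -> ACC=-6 [depth=2]
Event 14 (EXEC): [IRQ0] PC=3: IRET -> resume IRQ0 at PC=2 (depth now 1) [depth=1]
Event 15 (EXEC): [IRQ0] PC=2: INC 4 -> ACC=-2 [depth=1]
Event 16 (EXEC): [IRQ0] PC=3: IRET -> resume MAIN at PC=2 (depth now 0) [depth=0]
Event 17 (EXEC): [MAIN] PC=2: INC 4 -> ACC=2 [depth=0]
Event 18 (EXEC): [MAIN] PC=3: HALT [depth=0]
Max depth observed: 2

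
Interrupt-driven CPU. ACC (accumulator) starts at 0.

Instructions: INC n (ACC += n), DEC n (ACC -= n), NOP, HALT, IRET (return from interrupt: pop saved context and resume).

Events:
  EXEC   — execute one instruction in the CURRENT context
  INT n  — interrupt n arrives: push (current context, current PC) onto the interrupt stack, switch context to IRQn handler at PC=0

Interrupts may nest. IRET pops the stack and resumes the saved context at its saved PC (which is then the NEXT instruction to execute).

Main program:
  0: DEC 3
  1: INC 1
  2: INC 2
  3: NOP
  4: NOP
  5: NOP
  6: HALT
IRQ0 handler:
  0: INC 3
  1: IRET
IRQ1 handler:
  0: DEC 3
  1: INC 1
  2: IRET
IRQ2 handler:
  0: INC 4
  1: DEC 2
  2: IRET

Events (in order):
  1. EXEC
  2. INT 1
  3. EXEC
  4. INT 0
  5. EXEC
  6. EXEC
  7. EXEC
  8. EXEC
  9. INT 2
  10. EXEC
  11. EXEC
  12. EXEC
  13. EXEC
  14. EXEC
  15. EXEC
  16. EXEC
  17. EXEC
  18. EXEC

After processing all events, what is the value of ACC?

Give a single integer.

Answer: 3

Derivation:
Event 1 (EXEC): [MAIN] PC=0: DEC 3 -> ACC=-3
Event 2 (INT 1): INT 1 arrives: push (MAIN, PC=1), enter IRQ1 at PC=0 (depth now 1)
Event 3 (EXEC): [IRQ1] PC=0: DEC 3 -> ACC=-6
Event 4 (INT 0): INT 0 arrives: push (IRQ1, PC=1), enter IRQ0 at PC=0 (depth now 2)
Event 5 (EXEC): [IRQ0] PC=0: INC 3 -> ACC=-3
Event 6 (EXEC): [IRQ0] PC=1: IRET -> resume IRQ1 at PC=1 (depth now 1)
Event 7 (EXEC): [IRQ1] PC=1: INC 1 -> ACC=-2
Event 8 (EXEC): [IRQ1] PC=2: IRET -> resume MAIN at PC=1 (depth now 0)
Event 9 (INT 2): INT 2 arrives: push (MAIN, PC=1), enter IRQ2 at PC=0 (depth now 1)
Event 10 (EXEC): [IRQ2] PC=0: INC 4 -> ACC=2
Event 11 (EXEC): [IRQ2] PC=1: DEC 2 -> ACC=0
Event 12 (EXEC): [IRQ2] PC=2: IRET -> resume MAIN at PC=1 (depth now 0)
Event 13 (EXEC): [MAIN] PC=1: INC 1 -> ACC=1
Event 14 (EXEC): [MAIN] PC=2: INC 2 -> ACC=3
Event 15 (EXEC): [MAIN] PC=3: NOP
Event 16 (EXEC): [MAIN] PC=4: NOP
Event 17 (EXEC): [MAIN] PC=5: NOP
Event 18 (EXEC): [MAIN] PC=6: HALT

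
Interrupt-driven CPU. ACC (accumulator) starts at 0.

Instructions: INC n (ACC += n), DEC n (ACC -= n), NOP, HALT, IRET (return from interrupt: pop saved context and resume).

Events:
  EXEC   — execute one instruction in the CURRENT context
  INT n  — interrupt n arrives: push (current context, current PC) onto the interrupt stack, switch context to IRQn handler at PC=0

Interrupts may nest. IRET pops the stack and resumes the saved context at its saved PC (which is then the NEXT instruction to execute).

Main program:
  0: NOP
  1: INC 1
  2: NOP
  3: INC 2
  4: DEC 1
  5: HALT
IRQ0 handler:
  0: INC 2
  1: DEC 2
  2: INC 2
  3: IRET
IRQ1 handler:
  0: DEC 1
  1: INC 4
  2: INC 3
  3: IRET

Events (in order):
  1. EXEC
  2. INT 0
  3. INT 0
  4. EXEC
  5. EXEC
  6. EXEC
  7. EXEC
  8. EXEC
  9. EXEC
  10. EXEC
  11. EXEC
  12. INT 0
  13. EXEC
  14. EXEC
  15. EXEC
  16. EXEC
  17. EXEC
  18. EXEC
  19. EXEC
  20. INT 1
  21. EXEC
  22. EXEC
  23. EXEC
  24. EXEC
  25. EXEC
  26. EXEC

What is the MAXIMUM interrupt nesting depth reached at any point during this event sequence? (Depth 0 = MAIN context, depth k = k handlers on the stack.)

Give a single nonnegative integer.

Answer: 2

Derivation:
Event 1 (EXEC): [MAIN] PC=0: NOP [depth=0]
Event 2 (INT 0): INT 0 arrives: push (MAIN, PC=1), enter IRQ0 at PC=0 (depth now 1) [depth=1]
Event 3 (INT 0): INT 0 arrives: push (IRQ0, PC=0), enter IRQ0 at PC=0 (depth now 2) [depth=2]
Event 4 (EXEC): [IRQ0] PC=0: INC 2 -> ACC=2 [depth=2]
Event 5 (EXEC): [IRQ0] PC=1: DEC 2 -> ACC=0 [depth=2]
Event 6 (EXEC): [IRQ0] PC=2: INC 2 -> ACC=2 [depth=2]
Event 7 (EXEC): [IRQ0] PC=3: IRET -> resume IRQ0 at PC=0 (depth now 1) [depth=1]
Event 8 (EXEC): [IRQ0] PC=0: INC 2 -> ACC=4 [depth=1]
Event 9 (EXEC): [IRQ0] PC=1: DEC 2 -> ACC=2 [depth=1]
Event 10 (EXEC): [IRQ0] PC=2: INC 2 -> ACC=4 [depth=1]
Event 11 (EXEC): [IRQ0] PC=3: IRET -> resume MAIN at PC=1 (depth now 0) [depth=0]
Event 12 (INT 0): INT 0 arrives: push (MAIN, PC=1), enter IRQ0 at PC=0 (depth now 1) [depth=1]
Event 13 (EXEC): [IRQ0] PC=0: INC 2 -> ACC=6 [depth=1]
Event 14 (EXEC): [IRQ0] PC=1: DEC 2 -> ACC=4 [depth=1]
Event 15 (EXEC): [IRQ0] PC=2: INC 2 -> ACC=6 [depth=1]
Event 16 (EXEC): [IRQ0] PC=3: IRET -> resume MAIN at PC=1 (depth now 0) [depth=0]
Event 17 (EXEC): [MAIN] PC=1: INC 1 -> ACC=7 [depth=0]
Event 18 (EXEC): [MAIN] PC=2: NOP [depth=0]
Event 19 (EXEC): [MAIN] PC=3: INC 2 -> ACC=9 [depth=0]
Event 20 (INT 1): INT 1 arrives: push (MAIN, PC=4), enter IRQ1 at PC=0 (depth now 1) [depth=1]
Event 21 (EXEC): [IRQ1] PC=0: DEC 1 -> ACC=8 [depth=1]
Event 22 (EXEC): [IRQ1] PC=1: INC 4 -> ACC=12 [depth=1]
Event 23 (EXEC): [IRQ1] PC=2: INC 3 -> ACC=15 [depth=1]
Event 24 (EXEC): [IRQ1] PC=3: IRET -> resume MAIN at PC=4 (depth now 0) [depth=0]
Event 25 (EXEC): [MAIN] PC=4: DEC 1 -> ACC=14 [depth=0]
Event 26 (EXEC): [MAIN] PC=5: HALT [depth=0]
Max depth observed: 2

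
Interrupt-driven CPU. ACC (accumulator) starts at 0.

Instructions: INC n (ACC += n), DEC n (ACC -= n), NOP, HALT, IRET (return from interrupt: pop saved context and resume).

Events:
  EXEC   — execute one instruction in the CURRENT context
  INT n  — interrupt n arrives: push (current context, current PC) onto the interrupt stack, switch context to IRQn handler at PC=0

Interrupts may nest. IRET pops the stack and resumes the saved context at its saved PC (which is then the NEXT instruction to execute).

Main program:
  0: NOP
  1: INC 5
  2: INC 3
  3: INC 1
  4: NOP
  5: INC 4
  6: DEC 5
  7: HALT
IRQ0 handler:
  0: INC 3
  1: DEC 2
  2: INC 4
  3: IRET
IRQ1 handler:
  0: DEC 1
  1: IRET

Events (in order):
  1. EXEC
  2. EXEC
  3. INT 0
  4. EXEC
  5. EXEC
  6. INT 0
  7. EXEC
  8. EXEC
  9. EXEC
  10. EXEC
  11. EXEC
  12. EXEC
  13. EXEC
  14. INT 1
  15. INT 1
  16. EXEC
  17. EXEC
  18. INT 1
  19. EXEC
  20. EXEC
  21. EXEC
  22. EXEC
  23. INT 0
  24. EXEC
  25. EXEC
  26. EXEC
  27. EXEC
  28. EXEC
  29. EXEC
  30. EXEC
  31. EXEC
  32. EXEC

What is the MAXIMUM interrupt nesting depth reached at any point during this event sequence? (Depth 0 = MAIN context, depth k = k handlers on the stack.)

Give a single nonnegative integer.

Event 1 (EXEC): [MAIN] PC=0: NOP [depth=0]
Event 2 (EXEC): [MAIN] PC=1: INC 5 -> ACC=5 [depth=0]
Event 3 (INT 0): INT 0 arrives: push (MAIN, PC=2), enter IRQ0 at PC=0 (depth now 1) [depth=1]
Event 4 (EXEC): [IRQ0] PC=0: INC 3 -> ACC=8 [depth=1]
Event 5 (EXEC): [IRQ0] PC=1: DEC 2 -> ACC=6 [depth=1]
Event 6 (INT 0): INT 0 arrives: push (IRQ0, PC=2), enter IRQ0 at PC=0 (depth now 2) [depth=2]
Event 7 (EXEC): [IRQ0] PC=0: INC 3 -> ACC=9 [depth=2]
Event 8 (EXEC): [IRQ0] PC=1: DEC 2 -> ACC=7 [depth=2]
Event 9 (EXEC): [IRQ0] PC=2: INC 4 -> ACC=11 [depth=2]
Event 10 (EXEC): [IRQ0] PC=3: IRET -> resume IRQ0 at PC=2 (depth now 1) [depth=1]
Event 11 (EXEC): [IRQ0] PC=2: INC 4 -> ACC=15 [depth=1]
Event 12 (EXEC): [IRQ0] PC=3: IRET -> resume MAIN at PC=2 (depth now 0) [depth=0]
Event 13 (EXEC): [MAIN] PC=2: INC 3 -> ACC=18 [depth=0]
Event 14 (INT 1): INT 1 arrives: push (MAIN, PC=3), enter IRQ1 at PC=0 (depth now 1) [depth=1]
Event 15 (INT 1): INT 1 arrives: push (IRQ1, PC=0), enter IRQ1 at PC=0 (depth now 2) [depth=2]
Event 16 (EXEC): [IRQ1] PC=0: DEC 1 -> ACC=17 [depth=2]
Event 17 (EXEC): [IRQ1] PC=1: IRET -> resume IRQ1 at PC=0 (depth now 1) [depth=1]
Event 18 (INT 1): INT 1 arrives: push (IRQ1, PC=0), enter IRQ1 at PC=0 (depth now 2) [depth=2]
Event 19 (EXEC): [IRQ1] PC=0: DEC 1 -> ACC=16 [depth=2]
Event 20 (EXEC): [IRQ1] PC=1: IRET -> resume IRQ1 at PC=0 (depth now 1) [depth=1]
Event 21 (EXEC): [IRQ1] PC=0: DEC 1 -> ACC=15 [depth=1]
Event 22 (EXEC): [IRQ1] PC=1: IRET -> resume MAIN at PC=3 (depth now 0) [depth=0]
Event 23 (INT 0): INT 0 arrives: push (MAIN, PC=3), enter IRQ0 at PC=0 (depth now 1) [depth=1]
Event 24 (EXEC): [IRQ0] PC=0: INC 3 -> ACC=18 [depth=1]
Event 25 (EXEC): [IRQ0] PC=1: DEC 2 -> ACC=16 [depth=1]
Event 26 (EXEC): [IRQ0] PC=2: INC 4 -> ACC=20 [depth=1]
Event 27 (EXEC): [IRQ0] PC=3: IRET -> resume MAIN at PC=3 (depth now 0) [depth=0]
Event 28 (EXEC): [MAIN] PC=3: INC 1 -> ACC=21 [depth=0]
Event 29 (EXEC): [MAIN] PC=4: NOP [depth=0]
Event 30 (EXEC): [MAIN] PC=5: INC 4 -> ACC=25 [depth=0]
Event 31 (EXEC): [MAIN] PC=6: DEC 5 -> ACC=20 [depth=0]
Event 32 (EXEC): [MAIN] PC=7: HALT [depth=0]
Max depth observed: 2

Answer: 2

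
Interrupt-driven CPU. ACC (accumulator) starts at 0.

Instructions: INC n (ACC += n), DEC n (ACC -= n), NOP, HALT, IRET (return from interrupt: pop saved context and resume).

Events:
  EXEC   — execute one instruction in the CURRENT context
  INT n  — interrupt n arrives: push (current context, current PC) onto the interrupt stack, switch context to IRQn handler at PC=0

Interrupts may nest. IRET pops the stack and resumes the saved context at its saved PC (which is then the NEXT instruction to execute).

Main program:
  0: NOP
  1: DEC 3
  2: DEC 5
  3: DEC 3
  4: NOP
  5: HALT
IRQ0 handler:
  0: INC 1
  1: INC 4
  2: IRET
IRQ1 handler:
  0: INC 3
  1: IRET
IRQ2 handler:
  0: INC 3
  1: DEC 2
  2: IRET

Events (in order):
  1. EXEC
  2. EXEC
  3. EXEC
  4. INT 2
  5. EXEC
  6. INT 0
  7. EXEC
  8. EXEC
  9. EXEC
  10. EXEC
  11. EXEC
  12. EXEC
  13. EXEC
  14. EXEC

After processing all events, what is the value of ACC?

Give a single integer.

Answer: -5

Derivation:
Event 1 (EXEC): [MAIN] PC=0: NOP
Event 2 (EXEC): [MAIN] PC=1: DEC 3 -> ACC=-3
Event 3 (EXEC): [MAIN] PC=2: DEC 5 -> ACC=-8
Event 4 (INT 2): INT 2 arrives: push (MAIN, PC=3), enter IRQ2 at PC=0 (depth now 1)
Event 5 (EXEC): [IRQ2] PC=0: INC 3 -> ACC=-5
Event 6 (INT 0): INT 0 arrives: push (IRQ2, PC=1), enter IRQ0 at PC=0 (depth now 2)
Event 7 (EXEC): [IRQ0] PC=0: INC 1 -> ACC=-4
Event 8 (EXEC): [IRQ0] PC=1: INC 4 -> ACC=0
Event 9 (EXEC): [IRQ0] PC=2: IRET -> resume IRQ2 at PC=1 (depth now 1)
Event 10 (EXEC): [IRQ2] PC=1: DEC 2 -> ACC=-2
Event 11 (EXEC): [IRQ2] PC=2: IRET -> resume MAIN at PC=3 (depth now 0)
Event 12 (EXEC): [MAIN] PC=3: DEC 3 -> ACC=-5
Event 13 (EXEC): [MAIN] PC=4: NOP
Event 14 (EXEC): [MAIN] PC=5: HALT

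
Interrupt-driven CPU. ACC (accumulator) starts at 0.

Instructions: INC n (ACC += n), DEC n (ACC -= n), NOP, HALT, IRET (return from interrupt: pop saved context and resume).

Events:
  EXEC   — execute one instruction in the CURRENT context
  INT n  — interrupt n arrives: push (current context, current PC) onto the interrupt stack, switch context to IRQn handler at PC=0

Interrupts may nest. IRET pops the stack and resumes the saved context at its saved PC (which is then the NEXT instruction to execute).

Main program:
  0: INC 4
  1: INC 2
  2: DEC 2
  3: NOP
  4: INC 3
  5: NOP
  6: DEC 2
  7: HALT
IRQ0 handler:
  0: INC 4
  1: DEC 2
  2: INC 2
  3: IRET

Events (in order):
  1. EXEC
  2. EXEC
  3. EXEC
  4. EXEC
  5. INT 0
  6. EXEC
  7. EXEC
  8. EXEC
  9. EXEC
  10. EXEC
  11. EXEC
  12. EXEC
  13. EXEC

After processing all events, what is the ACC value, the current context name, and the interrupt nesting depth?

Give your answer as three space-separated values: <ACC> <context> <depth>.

Answer: 9 MAIN 0

Derivation:
Event 1 (EXEC): [MAIN] PC=0: INC 4 -> ACC=4
Event 2 (EXEC): [MAIN] PC=1: INC 2 -> ACC=6
Event 3 (EXEC): [MAIN] PC=2: DEC 2 -> ACC=4
Event 4 (EXEC): [MAIN] PC=3: NOP
Event 5 (INT 0): INT 0 arrives: push (MAIN, PC=4), enter IRQ0 at PC=0 (depth now 1)
Event 6 (EXEC): [IRQ0] PC=0: INC 4 -> ACC=8
Event 7 (EXEC): [IRQ0] PC=1: DEC 2 -> ACC=6
Event 8 (EXEC): [IRQ0] PC=2: INC 2 -> ACC=8
Event 9 (EXEC): [IRQ0] PC=3: IRET -> resume MAIN at PC=4 (depth now 0)
Event 10 (EXEC): [MAIN] PC=4: INC 3 -> ACC=11
Event 11 (EXEC): [MAIN] PC=5: NOP
Event 12 (EXEC): [MAIN] PC=6: DEC 2 -> ACC=9
Event 13 (EXEC): [MAIN] PC=7: HALT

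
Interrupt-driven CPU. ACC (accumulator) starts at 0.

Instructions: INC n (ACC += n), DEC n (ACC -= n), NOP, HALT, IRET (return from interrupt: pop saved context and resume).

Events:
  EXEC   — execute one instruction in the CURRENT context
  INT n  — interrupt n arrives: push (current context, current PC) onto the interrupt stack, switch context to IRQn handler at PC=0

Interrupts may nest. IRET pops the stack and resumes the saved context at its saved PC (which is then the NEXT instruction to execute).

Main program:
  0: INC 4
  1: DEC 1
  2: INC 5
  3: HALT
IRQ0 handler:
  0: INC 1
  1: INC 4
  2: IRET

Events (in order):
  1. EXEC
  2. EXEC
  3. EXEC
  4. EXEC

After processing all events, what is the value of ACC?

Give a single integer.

Event 1 (EXEC): [MAIN] PC=0: INC 4 -> ACC=4
Event 2 (EXEC): [MAIN] PC=1: DEC 1 -> ACC=3
Event 3 (EXEC): [MAIN] PC=2: INC 5 -> ACC=8
Event 4 (EXEC): [MAIN] PC=3: HALT

Answer: 8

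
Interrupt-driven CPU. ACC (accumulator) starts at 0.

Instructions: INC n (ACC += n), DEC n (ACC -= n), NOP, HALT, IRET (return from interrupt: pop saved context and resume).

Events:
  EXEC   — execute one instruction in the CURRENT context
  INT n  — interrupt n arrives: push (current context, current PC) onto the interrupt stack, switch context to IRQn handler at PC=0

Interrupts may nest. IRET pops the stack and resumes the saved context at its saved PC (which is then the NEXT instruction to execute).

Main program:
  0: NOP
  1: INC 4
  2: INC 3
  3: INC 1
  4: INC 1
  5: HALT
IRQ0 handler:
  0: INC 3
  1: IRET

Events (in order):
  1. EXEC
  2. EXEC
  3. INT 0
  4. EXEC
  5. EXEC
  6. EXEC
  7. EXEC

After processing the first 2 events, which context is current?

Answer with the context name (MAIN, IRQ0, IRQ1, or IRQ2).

Answer: MAIN

Derivation:
Event 1 (EXEC): [MAIN] PC=0: NOP
Event 2 (EXEC): [MAIN] PC=1: INC 4 -> ACC=4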